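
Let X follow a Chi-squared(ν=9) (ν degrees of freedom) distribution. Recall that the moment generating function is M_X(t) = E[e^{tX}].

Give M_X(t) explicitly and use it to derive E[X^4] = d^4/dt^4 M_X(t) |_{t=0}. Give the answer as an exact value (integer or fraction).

M_X(t) = (1 - 2*t)^(-9/2)

E[X^4] = D^4[M](0) = 19305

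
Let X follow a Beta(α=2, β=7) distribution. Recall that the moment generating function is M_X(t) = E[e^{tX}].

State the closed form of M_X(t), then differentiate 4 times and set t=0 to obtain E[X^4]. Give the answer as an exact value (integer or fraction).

M_X(t) = ₁F₁(2; 9; t)
dM/dt = 2*₁F₁(3; 10; t)/9
d^2M/dt^2 = ₁F₁(4; 11; t)/15
d^3M/dt^3 = 4*₁F₁(5; 12; t)/165
d^4M/dt^4 = ₁F₁(6; 13; t)/99

E[X^4] = d^4M/dt^4 |_{t=0} = 1/99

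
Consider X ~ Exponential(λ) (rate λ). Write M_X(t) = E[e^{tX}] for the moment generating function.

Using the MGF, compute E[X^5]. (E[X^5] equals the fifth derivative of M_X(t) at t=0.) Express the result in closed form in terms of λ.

M_X(t) = λ/(λ - t)
M′(t) = λ/(λ^2 - 2*λ*t + t^2)
M′′(t) = -2*λ/(-λ^3 + 3*λ^2*t - 3*λ*t^2 + t^3)
M′′′(t) = 6*λ/(λ^4 - 4*λ^3*t + 6*λ^2*t^2 - 4*λ*t^3 + t^4)
M′′′′(t) = -24*λ/(-λ^5 + 5*λ^4*t - 10*λ^3*t^2 + 10*λ^2*t^3 - 5*λ*t^4 + t^5)
M′′′′′(t) = 120*λ/(λ^6 - 6*λ^5*t + 15*λ^4*t^2 - 20*λ^3*t^3 + 15*λ^2*t^4 - 6*λ*t^5 + t^6)

E[X^5] = M′′′′′(0) = 120/λ^5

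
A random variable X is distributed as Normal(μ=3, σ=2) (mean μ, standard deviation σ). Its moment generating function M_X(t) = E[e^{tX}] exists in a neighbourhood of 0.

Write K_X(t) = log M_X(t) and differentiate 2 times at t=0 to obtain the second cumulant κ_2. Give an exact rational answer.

M_X(t) = e^(2*t^2 + 3*t)
K_X(t) = log M_X(t) = 2*t^2 + 3*t
dK/dt = 4*t + 3
d^2K/dt^2 = 4

κ_2 = d^2K/dt^2 |_{t=0} = 4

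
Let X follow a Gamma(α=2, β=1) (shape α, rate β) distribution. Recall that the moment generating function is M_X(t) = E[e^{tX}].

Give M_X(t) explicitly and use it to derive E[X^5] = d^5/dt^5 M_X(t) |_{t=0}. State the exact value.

M_X(t) = (1 - t)^(-2)
M′(t) = -2/(t^3 - 3*t^2 + 3*t - 1)
M′′(t) = 6/(t^4 - 4*t^3 + 6*t^2 - 4*t + 1)
M′′′(t) = -24/(t^5 - 5*t^4 + 10*t^3 - 10*t^2 + 5*t - 1)
M′′′′(t) = 120/(t^6 - 6*t^5 + 15*t^4 - 20*t^3 + 15*t^2 - 6*t + 1)
M′′′′′(t) = -720/(t^7 - 7*t^6 + 21*t^5 - 35*t^4 + 35*t^3 - 21*t^2 + 7*t - 1)

E[X^5] = M′′′′′(0) = 720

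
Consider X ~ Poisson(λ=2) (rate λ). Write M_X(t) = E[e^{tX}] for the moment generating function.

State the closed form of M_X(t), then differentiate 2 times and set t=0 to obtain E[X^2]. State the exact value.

M_X(t) = e^(2*e^(t) - 2)
dM/dt = 2*e^(-2)*e^(t)*e^(2*e^(t))
d^2M/dt^2 = (4*e^(2*t)*e^(2*e^(t)) + 2*e^(t)*e^(2*e^(t)))*e^(-2)

E[X^2] = d^2M/dt^2 |_{t=0} = 6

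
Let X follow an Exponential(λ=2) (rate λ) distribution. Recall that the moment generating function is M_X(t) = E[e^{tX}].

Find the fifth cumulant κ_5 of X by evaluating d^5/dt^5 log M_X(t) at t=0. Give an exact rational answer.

κ_5 = K^(5)(0) = 3/4

M_X(t) = 2/(2 - t)
K_X(t) = log M_X(t) = -log(2 - t) + log(2)
K^(5)(t) = -24/(t^5 - 10*t^4 + 40*t^3 - 80*t^2 + 80*t - 32)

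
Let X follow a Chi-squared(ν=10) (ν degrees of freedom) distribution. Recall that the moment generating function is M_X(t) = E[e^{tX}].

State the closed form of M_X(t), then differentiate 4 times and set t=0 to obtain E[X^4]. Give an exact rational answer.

E[X^4] = M^(4)(0) = 26880

M_X(t) = (1 - 2*t)^(-5)
M^(4)(t) = -26880/(512*t^9 - 2304*t^8 + 4608*t^7 - 5376*t^6 + 4032*t^5 - 2016*t^4 + 672*t^3 - 144*t^2 + 18*t - 1)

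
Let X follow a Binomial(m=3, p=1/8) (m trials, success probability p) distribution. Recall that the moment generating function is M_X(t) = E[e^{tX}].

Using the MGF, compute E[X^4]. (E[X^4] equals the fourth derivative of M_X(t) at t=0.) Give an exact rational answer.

M_X(t) = (e^(t)/8 + 7/8)^3
dM/dt = 3*e^(3*t)/512 + 21*e^(2*t)/256 + 147*e^(t)/512
d^2M/dt^2 = 9*e^(3*t)/512 + 21*e^(2*t)/128 + 147*e^(t)/512
d^3M/dt^3 = 27*e^(3*t)/512 + 21*e^(2*t)/64 + 147*e^(t)/512
d^4M/dt^4 = 81*e^(3*t)/512 + 21*e^(2*t)/32 + 147*e^(t)/512

E[X^4] = d^4M/dt^4 |_{t=0} = 141/128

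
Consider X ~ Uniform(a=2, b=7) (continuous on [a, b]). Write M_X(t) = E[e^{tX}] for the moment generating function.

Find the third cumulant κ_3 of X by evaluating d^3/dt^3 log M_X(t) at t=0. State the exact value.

M_X(t) = (e^(7*t) - e^(2*t))/(5*t)
K_X(t) = log M_X(t) = -log(t) + log(e^(7*t) - e^(2*t)) - log(5)
D^3[K](t) = (125*t^3*e^(10*t) + 125*t^3*e^(5*t) - 2*e^(15*t) + 6*e^(10*t) - 6*e^(5*t) + 2)/(t^3*e^(15*t) - 3*t^3*e^(10*t) + 3*t^3*e^(5*t) - t^3)

κ_3 = D^3[K](0) = 0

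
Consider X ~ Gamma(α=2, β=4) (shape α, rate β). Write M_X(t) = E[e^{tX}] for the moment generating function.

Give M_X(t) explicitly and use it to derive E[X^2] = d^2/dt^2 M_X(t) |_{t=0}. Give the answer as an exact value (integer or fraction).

M_X(t) = 16/(4 - t)^2
dM/dt = -32/(t^3 - 12*t^2 + 48*t - 64)
d^2M/dt^2 = 96/(t^4 - 16*t^3 + 96*t^2 - 256*t + 256)

E[X^2] = d^2M/dt^2 |_{t=0} = 3/8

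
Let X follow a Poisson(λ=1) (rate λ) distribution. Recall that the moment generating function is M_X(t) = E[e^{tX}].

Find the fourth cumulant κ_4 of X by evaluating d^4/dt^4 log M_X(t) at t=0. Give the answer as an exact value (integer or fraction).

κ_4 = K′′′′(0) = 1

M_X(t) = e^(e^(t) - 1)
K_X(t) = log M_X(t) = e^(t) - 1
K′(t) = e^(t)
K′′(t) = e^(t)
K′′′(t) = e^(t)
K′′′′(t) = e^(t)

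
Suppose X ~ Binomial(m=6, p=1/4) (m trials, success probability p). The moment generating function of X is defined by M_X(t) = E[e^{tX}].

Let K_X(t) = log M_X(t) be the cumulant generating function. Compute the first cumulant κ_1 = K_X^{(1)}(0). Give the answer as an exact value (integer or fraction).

κ_1 = K′(0) = 3/2

M_X(t) = (e^(t)/4 + 3/4)^6
K_X(t) = log M_X(t) = 6*log(e^(t)/4 + 3/4)
K′(t) = 6*e^(t)/(e^(t) + 3)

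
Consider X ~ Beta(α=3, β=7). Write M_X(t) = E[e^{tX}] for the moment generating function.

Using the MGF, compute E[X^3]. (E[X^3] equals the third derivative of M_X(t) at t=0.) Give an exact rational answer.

M_X(t) = ₁F₁(3; 10; t)
M^(3)(t) = ₁F₁(6; 13; t)/22

E[X^3] = M^(3)(0) = 1/22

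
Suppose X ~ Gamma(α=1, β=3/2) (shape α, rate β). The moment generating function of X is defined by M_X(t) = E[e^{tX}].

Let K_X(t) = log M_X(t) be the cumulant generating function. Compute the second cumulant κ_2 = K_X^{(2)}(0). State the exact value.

κ_2 = K′′(0) = 4/9

M_X(t) = 3/(2*(3/2 - t))
K_X(t) = log M_X(t) = -log(3/2 - t) - log(2) + log(3)
K′(t) = -2/(2*t - 3)
K′′(t) = 4/(4*t^2 - 12*t + 9)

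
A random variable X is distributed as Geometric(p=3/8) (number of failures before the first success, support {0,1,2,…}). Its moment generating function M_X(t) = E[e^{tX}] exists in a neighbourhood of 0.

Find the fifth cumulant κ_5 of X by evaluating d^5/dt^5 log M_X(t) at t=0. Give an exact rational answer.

κ_5 = d^5K/dt^5 |_{t=0} = 84760/81

M_X(t) = 3/(8*(1 - 5*e^(t)/8))
K_X(t) = log M_X(t) = -log(1 - 5*e^(t)/8) - 3*log(2) + log(3)
dK/dt = -5*e^(t)/(5*e^(t) - 8)
d^2K/dt^2 = 40*e^(t)/(25*e^(2*t) - 80*e^(t) + 64)
d^3K/dt^3 = (-200*e^(2*t) - 320*e^(t))/(125*e^(3*t) - 600*e^(2*t) + 960*e^(t) - 512)
d^4K/dt^4 = (1000*e^(3*t) + 6400*e^(2*t) + 2560*e^(t))/(625*e^(4*t) - 4000*e^(3*t) + 9600*e^(2*t) - 10240*e^(t) + 4096)
d^5K/dt^5 = (-5000*e^(4*t) - 88000*e^(3*t) - 140800*e^(2*t) - 20480*e^(t))/(3125*e^(5*t) - 25000*e^(4*t) + 80000*e^(3*t) - 128000*e^(2*t) + 102400*e^(t) - 32768)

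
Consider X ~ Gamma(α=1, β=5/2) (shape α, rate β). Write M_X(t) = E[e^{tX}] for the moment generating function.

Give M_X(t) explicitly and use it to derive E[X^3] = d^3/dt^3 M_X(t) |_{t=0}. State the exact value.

M_X(t) = 5/(2*(5/2 - t))
M^(3)(t) = 240/(16*t^4 - 160*t^3 + 600*t^2 - 1000*t + 625)

E[X^3] = M^(3)(0) = 48/125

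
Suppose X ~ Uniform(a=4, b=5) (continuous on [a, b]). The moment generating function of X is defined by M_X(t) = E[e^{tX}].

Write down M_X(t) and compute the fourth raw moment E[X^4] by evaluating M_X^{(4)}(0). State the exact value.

M_X(t) = (e^(5*t) - e^(4*t))/t

E[X^4] = M^(4)(0) = 2101/5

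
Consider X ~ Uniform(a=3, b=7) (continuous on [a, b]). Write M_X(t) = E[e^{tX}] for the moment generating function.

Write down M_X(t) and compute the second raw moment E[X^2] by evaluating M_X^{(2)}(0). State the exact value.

M_X(t) = (e^(7*t) - e^(3*t))/(4*t)
M^(2)(t) = (49*t^2*e^(7*t) - 9*t^2*e^(3*t) - 14*t*e^(7*t) + 6*t*e^(3*t) + 2*e^(7*t) - 2*e^(3*t))/(4*t^3)

E[X^2] = M^(2)(0) = 79/3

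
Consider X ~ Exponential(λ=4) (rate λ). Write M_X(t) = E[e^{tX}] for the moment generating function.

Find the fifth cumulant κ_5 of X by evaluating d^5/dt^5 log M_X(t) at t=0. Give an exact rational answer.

M_X(t) = 4/(4 - t)
K_X(t) = log M_X(t) = -log(4 - t) + 2*log(2)
K^(5)(t) = -24/(t^5 - 20*t^4 + 160*t^3 - 640*t^2 + 1280*t - 1024)

κ_5 = K^(5)(0) = 3/128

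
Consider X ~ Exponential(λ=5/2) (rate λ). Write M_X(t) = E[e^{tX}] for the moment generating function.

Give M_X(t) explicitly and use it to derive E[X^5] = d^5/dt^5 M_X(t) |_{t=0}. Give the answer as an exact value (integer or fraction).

E[X^5] = d^5M/dt^5 |_{t=0} = 768/625

M_X(t) = 5/(2*(5/2 - t))
dM/dt = 10/(4*t^2 - 20*t + 25)
d^2M/dt^2 = -40/(8*t^3 - 60*t^2 + 150*t - 125)
d^3M/dt^3 = 240/(16*t^4 - 160*t^3 + 600*t^2 - 1000*t + 625)
d^4M/dt^4 = -1920/(32*t^5 - 400*t^4 + 2000*t^3 - 5000*t^2 + 6250*t - 3125)
d^5M/dt^5 = 19200/(64*t^6 - 960*t^5 + 6000*t^4 - 20000*t^3 + 37500*t^2 - 37500*t + 15625)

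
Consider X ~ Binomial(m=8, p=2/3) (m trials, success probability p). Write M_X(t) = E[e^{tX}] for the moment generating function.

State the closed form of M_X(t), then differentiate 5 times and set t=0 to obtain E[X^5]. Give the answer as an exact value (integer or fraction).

E[X^5] = d^5M/dt^5 |_{t=0} = 572752/81

M_X(t) = (2*e^(t)/3 + 1/3)^8
dM/dt = 2048*e^(8*t)/6561 + 7168*e^(7*t)/6561 + 3584*e^(6*t)/2187 + 8960*e^(5*t)/6561 + 4480*e^(4*t)/6561 + 448*e^(3*t)/2187 + 224*e^(2*t)/6561 + 16*e^(t)/6561
d^2M/dt^2 = 16384*e^(8*t)/6561 + 50176*e^(7*t)/6561 + 7168*e^(6*t)/729 + 44800*e^(5*t)/6561 + 17920*e^(4*t)/6561 + 448*e^(3*t)/729 + 448*e^(2*t)/6561 + 16*e^(t)/6561
d^3M/dt^3 = 131072*e^(8*t)/6561 + 351232*e^(7*t)/6561 + 14336*e^(6*t)/243 + 224000*e^(5*t)/6561 + 71680*e^(4*t)/6561 + 448*e^(3*t)/243 + 896*e^(2*t)/6561 + 16*e^(t)/6561
d^4M/dt^4 = 1048576*e^(8*t)/6561 + 2458624*e^(7*t)/6561 + 28672*e^(6*t)/81 + 1120000*e^(5*t)/6561 + 286720*e^(4*t)/6561 + 448*e^(3*t)/81 + 1792*e^(2*t)/6561 + 16*e^(t)/6561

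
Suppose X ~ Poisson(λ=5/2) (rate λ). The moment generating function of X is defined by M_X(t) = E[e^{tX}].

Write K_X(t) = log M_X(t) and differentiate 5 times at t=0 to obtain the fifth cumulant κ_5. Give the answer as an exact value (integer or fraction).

M_X(t) = e^(5*e^(t)/2 - 5/2)
K_X(t) = log M_X(t) = 5*e^(t)/2 - 5/2
dK/dt = 5*e^(t)/2
d^2K/dt^2 = 5*e^(t)/2
d^3K/dt^3 = 5*e^(t)/2
d^4K/dt^4 = 5*e^(t)/2
d^5K/dt^5 = 5*e^(t)/2

κ_5 = d^5K/dt^5 |_{t=0} = 5/2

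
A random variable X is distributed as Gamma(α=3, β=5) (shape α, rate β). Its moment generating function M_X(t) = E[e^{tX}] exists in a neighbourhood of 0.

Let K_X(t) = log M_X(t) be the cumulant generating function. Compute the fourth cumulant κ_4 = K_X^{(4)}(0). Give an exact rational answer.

M_X(t) = 125/(5 - t)^3
K_X(t) = log M_X(t) = -3*log(5 - t) + 3*log(5)
dK/dt = -3/(t - 5)
d^2K/dt^2 = 3/(t^2 - 10*t + 25)
d^3K/dt^3 = -6/(t^3 - 15*t^2 + 75*t - 125)
d^4K/dt^4 = 18/(t^4 - 20*t^3 + 150*t^2 - 500*t + 625)

κ_4 = d^4K/dt^4 |_{t=0} = 18/625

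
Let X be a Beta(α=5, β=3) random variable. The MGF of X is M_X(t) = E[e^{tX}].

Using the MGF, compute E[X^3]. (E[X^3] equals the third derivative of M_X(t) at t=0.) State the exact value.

M_X(t) = ₁F₁(5; 8; t)
M′(t) = 5*₁F₁(6; 9; t)/8
M′′(t) = 5*₁F₁(7; 10; t)/12
M′′′(t) = 7*₁F₁(8; 11; t)/24

E[X^3] = M′′′(0) = 7/24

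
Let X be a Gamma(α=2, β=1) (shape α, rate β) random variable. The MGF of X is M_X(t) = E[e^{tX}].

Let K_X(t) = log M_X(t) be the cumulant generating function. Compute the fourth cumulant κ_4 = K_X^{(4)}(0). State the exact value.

κ_4 = d^4K/dt^4 |_{t=0} = 12

M_X(t) = (1 - t)^(-2)
K_X(t) = log M_X(t) = -2*log(1 - t)
dK/dt = -2/(t - 1)
d^2K/dt^2 = 2/(t^2 - 2*t + 1)
d^3K/dt^3 = -4/(t^3 - 3*t^2 + 3*t - 1)
d^4K/dt^4 = 12/(t^4 - 4*t^3 + 6*t^2 - 4*t + 1)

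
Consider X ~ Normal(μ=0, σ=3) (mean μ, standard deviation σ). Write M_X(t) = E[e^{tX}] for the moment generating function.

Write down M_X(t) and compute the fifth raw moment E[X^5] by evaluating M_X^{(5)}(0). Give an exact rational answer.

M_X(t) = e^(9*t^2/2)
dM/dt = 9*t*e^(9*t^2/2)
d^2M/dt^2 = 81*t^2*e^(9*t^2/2) + 9*e^(9*t^2/2)
d^3M/dt^3 = 729*t^3*e^(9*t^2/2) + 243*t*e^(9*t^2/2)
d^4M/dt^4 = 6561*t^4*e^(9*t^2/2) + 4374*t^2*e^(9*t^2/2) + 243*e^(9*t^2/2)
d^5M/dt^5 = 59049*t^5*e^(9*t^2/2) + 65610*t^3*e^(9*t^2/2) + 10935*t*e^(9*t^2/2)

E[X^5] = d^5M/dt^5 |_{t=0} = 0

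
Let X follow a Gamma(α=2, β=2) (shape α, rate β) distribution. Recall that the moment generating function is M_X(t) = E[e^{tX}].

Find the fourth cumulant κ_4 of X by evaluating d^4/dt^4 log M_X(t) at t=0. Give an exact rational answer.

M_X(t) = 4/(2 - t)^2
K_X(t) = log M_X(t) = -2*log(2 - t) + 2*log(2)
dK/dt = -2/(t - 2)
d^2K/dt^2 = 2/(t^2 - 4*t + 4)
d^3K/dt^3 = -4/(t^3 - 6*t^2 + 12*t - 8)
d^4K/dt^4 = 12/(t^4 - 8*t^3 + 24*t^2 - 32*t + 16)

κ_4 = d^4K/dt^4 |_{t=0} = 3/4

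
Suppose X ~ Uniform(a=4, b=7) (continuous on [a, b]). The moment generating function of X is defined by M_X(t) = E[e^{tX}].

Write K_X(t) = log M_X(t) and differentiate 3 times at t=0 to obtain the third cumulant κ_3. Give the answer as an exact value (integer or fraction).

κ_3 = K^(3)(0) = 0

M_X(t) = (e^(7*t) - e^(4*t))/(3*t)
K_X(t) = log M_X(t) = -log(t) + log(e^(7*t) - e^(4*t)) - log(3)
K^(3)(t) = (27*t^3*e^(6*t) + 27*t^3*e^(3*t) - 2*e^(9*t) + 6*e^(6*t) - 6*e^(3*t) + 2)/(t^3*e^(9*t) - 3*t^3*e^(6*t) + 3*t^3*e^(3*t) - t^3)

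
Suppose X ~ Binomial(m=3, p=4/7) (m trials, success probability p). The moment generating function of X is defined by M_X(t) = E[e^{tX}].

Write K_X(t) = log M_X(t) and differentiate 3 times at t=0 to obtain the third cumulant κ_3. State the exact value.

M_X(t) = (4*e^(t)/7 + 3/7)^3
K_X(t) = log M_X(t) = 3*log(4*e^(t)/7 + 3/7)
dK/dt = 12*e^(t)/(4*e^(t) + 3)
d^2K/dt^2 = 36*e^(t)/(16*e^(2*t) + 24*e^(t) + 9)
d^3K/dt^3 = (-144*e^(2*t) + 108*e^(t))/(64*e^(3*t) + 144*e^(2*t) + 108*e^(t) + 27)

κ_3 = d^3K/dt^3 |_{t=0} = -36/343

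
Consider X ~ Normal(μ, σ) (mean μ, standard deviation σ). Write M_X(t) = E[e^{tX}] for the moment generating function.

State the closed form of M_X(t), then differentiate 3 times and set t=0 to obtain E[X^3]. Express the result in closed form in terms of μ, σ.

M_X(t) = e^(μ*t + σ^2*t^2/2)
dM/dt = μ*e^(μ*t)*e^(σ^2*t^2/2) + σ^2*t*e^(μ*t)*e^(σ^2*t^2/2)
d^2M/dt^2 = μ^2*e^(μ*t)*e^(σ^2*t^2/2) + 2*μ*σ^2*t*e^(μ*t)*e^(σ^2*t^2/2) + σ^4*t^2*e^(μ*t)*e^(σ^2*t^2/2) + σ^2*e^(μ*t)*e^(σ^2*t^2/2)

E[X^3] = d^3M/dt^3 |_{t=0} = μ*(μ^2 + 3*σ^2)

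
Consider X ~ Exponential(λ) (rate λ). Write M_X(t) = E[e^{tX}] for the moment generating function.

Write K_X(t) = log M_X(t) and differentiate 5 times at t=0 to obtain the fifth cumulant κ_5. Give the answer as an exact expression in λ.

M_X(t) = λ/(λ - t)
K_X(t) = log M_X(t) = log(λ) - log(λ - t)
K^(5)(t) = -24/(-λ^5 + 5*λ^4*t - 10*λ^3*t^2 + 10*λ^2*t^3 - 5*λ*t^4 + t^5)

κ_5 = K^(5)(0) = 24/λ^5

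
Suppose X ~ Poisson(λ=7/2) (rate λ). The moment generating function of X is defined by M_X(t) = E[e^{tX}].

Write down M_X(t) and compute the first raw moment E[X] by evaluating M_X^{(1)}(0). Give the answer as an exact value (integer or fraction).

M_X(t) = e^(7*e^(t)/2 - 7/2)
D[M](t) = 7*e^(-7/2)*e^(t)*e^(7*e^(t)/2)/2

E[X] = D[M](0) = 7/2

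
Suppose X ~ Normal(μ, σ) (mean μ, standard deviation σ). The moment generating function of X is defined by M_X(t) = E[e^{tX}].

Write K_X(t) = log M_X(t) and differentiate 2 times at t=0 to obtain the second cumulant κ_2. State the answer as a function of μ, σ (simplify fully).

M_X(t) = e^(μ*t + σ^2*t^2/2)
K_X(t) = log M_X(t) = μ*t + σ^2*t^2/2
K^(2)(t) = σ^2

κ_2 = K^(2)(0) = σ^2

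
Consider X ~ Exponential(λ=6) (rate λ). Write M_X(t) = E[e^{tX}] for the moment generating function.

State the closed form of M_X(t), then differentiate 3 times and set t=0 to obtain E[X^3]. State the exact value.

M_X(t) = 6/(6 - t)
D^3[M](t) = 36/(t^4 - 24*t^3 + 216*t^2 - 864*t + 1296)

E[X^3] = D^3[M](0) = 1/36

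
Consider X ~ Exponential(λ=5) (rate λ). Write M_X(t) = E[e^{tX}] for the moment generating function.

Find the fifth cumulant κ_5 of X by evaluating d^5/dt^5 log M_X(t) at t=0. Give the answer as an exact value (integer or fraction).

M_X(t) = 5/(5 - t)
K_X(t) = log M_X(t) = -log(5 - t) + log(5)
dK/dt = -1/(t - 5)
d^2K/dt^2 = 1/(t^2 - 10*t + 25)
d^3K/dt^3 = -2/(t^3 - 15*t^2 + 75*t - 125)
d^4K/dt^4 = 6/(t^4 - 20*t^3 + 150*t^2 - 500*t + 625)
d^5K/dt^5 = -24/(t^5 - 25*t^4 + 250*t^3 - 1250*t^2 + 3125*t - 3125)

κ_5 = d^5K/dt^5 |_{t=0} = 24/3125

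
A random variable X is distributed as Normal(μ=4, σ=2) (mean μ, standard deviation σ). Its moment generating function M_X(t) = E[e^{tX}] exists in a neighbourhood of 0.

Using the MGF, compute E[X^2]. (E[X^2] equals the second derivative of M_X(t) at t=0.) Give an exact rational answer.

M_X(t) = e^(2*t^2 + 4*t)
M^(2)(t) = 16*t^2*e^(4*t)*e^(2*t^2) + 32*t*e^(4*t)*e^(2*t^2) + 20*e^(4*t)*e^(2*t^2)

E[X^2] = M^(2)(0) = 20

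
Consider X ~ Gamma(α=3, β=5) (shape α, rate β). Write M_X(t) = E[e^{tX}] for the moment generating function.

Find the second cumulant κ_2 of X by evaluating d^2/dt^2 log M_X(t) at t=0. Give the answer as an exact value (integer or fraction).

M_X(t) = 125/(5 - t)^3
K_X(t) = log M_X(t) = -3*log(5 - t) + 3*log(5)
D^2[K](t) = 3/(t^2 - 10*t + 25)

κ_2 = D^2[K](0) = 3/25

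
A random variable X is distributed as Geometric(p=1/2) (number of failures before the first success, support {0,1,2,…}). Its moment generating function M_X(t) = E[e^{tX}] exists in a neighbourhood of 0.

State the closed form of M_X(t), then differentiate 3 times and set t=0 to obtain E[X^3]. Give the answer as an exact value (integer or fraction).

E[X^3] = M′′′(0) = 13

M_X(t) = 1/(2*(1 - e^(t)/2))
M′(t) = e^(t)/(e^(2*t) - 4*e^(t) + 4)
M′′(t) = (-e^(2*t) - 2*e^(t))/(e^(3*t) - 6*e^(2*t) + 12*e^(t) - 8)
M′′′(t) = (e^(3*t) + 8*e^(2*t) + 4*e^(t))/(e^(4*t) - 8*e^(3*t) + 24*e^(2*t) - 32*e^(t) + 16)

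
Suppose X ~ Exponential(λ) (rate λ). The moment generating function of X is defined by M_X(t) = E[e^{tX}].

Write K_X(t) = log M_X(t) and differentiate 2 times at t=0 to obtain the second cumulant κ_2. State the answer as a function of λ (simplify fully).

κ_2 = K^(2)(0) = λ^(-2)

M_X(t) = λ/(λ - t)
K_X(t) = log M_X(t) = log(λ) - log(λ - t)
K^(2)(t) = 1/(λ^2 - 2*λ*t + t^2)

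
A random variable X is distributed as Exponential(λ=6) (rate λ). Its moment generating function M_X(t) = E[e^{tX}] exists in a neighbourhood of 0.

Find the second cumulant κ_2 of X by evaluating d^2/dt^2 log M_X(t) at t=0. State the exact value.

κ_2 = D^2[K](0) = 1/36

M_X(t) = 6/(6 - t)
K_X(t) = log M_X(t) = -log(6 - t) + log(6)
D^2[K](t) = 1/(t^2 - 12*t + 36)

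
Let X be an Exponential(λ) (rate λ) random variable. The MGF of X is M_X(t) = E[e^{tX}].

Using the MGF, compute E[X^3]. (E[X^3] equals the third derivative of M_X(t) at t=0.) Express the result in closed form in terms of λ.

E[X^3] = M^(3)(0) = 6/λ^3

M_X(t) = λ/(λ - t)
M^(3)(t) = 6*λ/(λ^4 - 4*λ^3*t + 6*λ^2*t^2 - 4*λ*t^3 + t^4)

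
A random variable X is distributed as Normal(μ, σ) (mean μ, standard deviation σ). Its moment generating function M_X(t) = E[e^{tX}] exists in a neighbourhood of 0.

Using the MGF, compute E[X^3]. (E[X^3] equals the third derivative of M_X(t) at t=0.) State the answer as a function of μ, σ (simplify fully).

M_X(t) = e^(μ*t + σ^2*t^2/2)

E[X^3] = D^3[M](0) = μ*(μ^2 + 3*σ^2)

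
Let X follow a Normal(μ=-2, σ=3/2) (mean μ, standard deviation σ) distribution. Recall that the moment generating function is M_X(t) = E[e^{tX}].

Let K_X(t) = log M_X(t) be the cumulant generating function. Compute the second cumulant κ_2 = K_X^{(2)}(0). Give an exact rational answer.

M_X(t) = e^(9*t^2/8 - 2*t)
K_X(t) = log M_X(t) = 9*t^2/8 - 2*t
K^(2)(t) = 9/4

κ_2 = K^(2)(0) = 9/4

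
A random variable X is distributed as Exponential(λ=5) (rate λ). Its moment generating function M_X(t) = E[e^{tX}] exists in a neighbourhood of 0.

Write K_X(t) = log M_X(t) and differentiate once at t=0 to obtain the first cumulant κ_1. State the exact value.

κ_1 = D[K](0) = 1/5

M_X(t) = 5/(5 - t)
K_X(t) = log M_X(t) = -log(5 - t) + log(5)
D[K](t) = -1/(t - 5)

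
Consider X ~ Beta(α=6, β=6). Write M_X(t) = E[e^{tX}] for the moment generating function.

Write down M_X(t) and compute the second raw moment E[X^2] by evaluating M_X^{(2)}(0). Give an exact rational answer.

E[X^2] = M^(2)(0) = 7/26

M_X(t) = ₁F₁(6; 12; t)
M^(2)(t) = 7*₁F₁(8; 14; t)/26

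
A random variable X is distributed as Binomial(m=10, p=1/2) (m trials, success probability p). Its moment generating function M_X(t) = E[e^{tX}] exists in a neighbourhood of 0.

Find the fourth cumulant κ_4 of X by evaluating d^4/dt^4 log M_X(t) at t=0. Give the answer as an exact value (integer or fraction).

κ_4 = K′′′′(0) = -5/4

M_X(t) = (e^(t)/2 + 1/2)^10
K_X(t) = log M_X(t) = 10*log(e^(t)/2 + 1/2)
K′(t) = 10*e^(t)/(e^(t) + 1)
K′′(t) = 10*e^(t)/(e^(2*t) + 2*e^(t) + 1)
K′′′(t) = (-10*e^(2*t) + 10*e^(t))/(e^(3*t) + 3*e^(2*t) + 3*e^(t) + 1)
K′′′′(t) = (10*e^(3*t) - 40*e^(2*t) + 10*e^(t))/(e^(4*t) + 4*e^(3*t) + 6*e^(2*t) + 4*e^(t) + 1)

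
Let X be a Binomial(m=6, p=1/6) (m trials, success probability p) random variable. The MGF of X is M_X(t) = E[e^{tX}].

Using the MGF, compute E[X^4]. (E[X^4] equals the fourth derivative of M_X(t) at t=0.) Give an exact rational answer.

E[X^4] = d^4M/dt^4 |_{t=0} = 94/9

M_X(t) = (e^(t)/6 + 5/6)^6
dM/dt = e^(6*t)/7776 + 25*e^(5*t)/7776 + 125*e^(4*t)/3888 + 625*e^(3*t)/3888 + 3125*e^(2*t)/7776 + 3125*e^(t)/7776
d^2M/dt^2 = e^(6*t)/1296 + 125*e^(5*t)/7776 + 125*e^(4*t)/972 + 625*e^(3*t)/1296 + 3125*e^(2*t)/3888 + 3125*e^(t)/7776
d^3M/dt^3 = e^(6*t)/216 + 625*e^(5*t)/7776 + 125*e^(4*t)/243 + 625*e^(3*t)/432 + 3125*e^(2*t)/1944 + 3125*e^(t)/7776
d^4M/dt^4 = e^(6*t)/36 + 3125*e^(5*t)/7776 + 500*e^(4*t)/243 + 625*e^(3*t)/144 + 3125*e^(2*t)/972 + 3125*e^(t)/7776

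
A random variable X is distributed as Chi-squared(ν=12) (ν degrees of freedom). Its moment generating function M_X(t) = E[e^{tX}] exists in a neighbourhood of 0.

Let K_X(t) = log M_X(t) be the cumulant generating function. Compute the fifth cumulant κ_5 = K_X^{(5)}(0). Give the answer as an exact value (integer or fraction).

κ_5 = K′′′′′(0) = 4608

M_X(t) = (1 - 2*t)^(-6)
K_X(t) = log M_X(t) = -6*log(1 - 2*t)
K′(t) = -12/(2*t - 1)
K′′(t) = 24/(4*t^2 - 4*t + 1)
K′′′(t) = -96/(8*t^3 - 12*t^2 + 6*t - 1)
K′′′′(t) = 576/(16*t^4 - 32*t^3 + 24*t^2 - 8*t + 1)
K′′′′′(t) = -4608/(32*t^5 - 80*t^4 + 80*t^3 - 40*t^2 + 10*t - 1)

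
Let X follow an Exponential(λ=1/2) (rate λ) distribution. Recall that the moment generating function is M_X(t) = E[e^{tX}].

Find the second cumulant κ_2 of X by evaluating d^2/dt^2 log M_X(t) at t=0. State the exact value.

M_X(t) = 1/(2*(1/2 - t))
K_X(t) = log M_X(t) = -log(1/2 - t) - log(2)
K′(t) = -2/(2*t - 1)
K′′(t) = 4/(4*t^2 - 4*t + 1)

κ_2 = K′′(0) = 4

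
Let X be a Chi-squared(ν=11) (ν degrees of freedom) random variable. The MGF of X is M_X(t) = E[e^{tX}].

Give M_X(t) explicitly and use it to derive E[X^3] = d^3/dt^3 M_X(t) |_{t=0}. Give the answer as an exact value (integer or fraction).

E[X^3] = M′′′(0) = 2145

M_X(t) = (1 - 2*t)^(-11/2)
M′(t) = 11/(64*t^6*√(1 - 2*t) - 192*t^5*√(1 - 2*t) + 240*t^4*√(1 - 2*t) - 160*t^3*√(1 - 2*t) + 60*t^2*√(1 - 2*t) - 12*t*√(1 - 2*t) + √(1 - 2*t))
M′′(t) = -143/(128*t^7*√(1 - 2*t) - 448*t^6*√(1 - 2*t) + 672*t^5*√(1 - 2*t) - 560*t^4*√(1 - 2*t) + 280*t^3*√(1 - 2*t) - 84*t^2*√(1 - 2*t) + 14*t*√(1 - 2*t) - √(1 - 2*t))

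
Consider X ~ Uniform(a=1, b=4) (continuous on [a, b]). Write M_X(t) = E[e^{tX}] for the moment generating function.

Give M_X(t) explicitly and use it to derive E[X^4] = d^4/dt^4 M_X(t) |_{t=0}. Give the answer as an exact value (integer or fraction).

E[X^4] = D^4[M](0) = 341/5

M_X(t) = (e^(4*t) - e^(t))/(3*t)
D^4[M](t) = (256*t^4*e^(4*t) - t^4*e^(t) - 256*t^3*e^(4*t) + 4*t^3*e^(t) + 192*t^2*e^(4*t) - 12*t^2*e^(t) - 96*t*e^(4*t) + 24*t*e^(t) + 24*e^(4*t) - 24*e^(t))/(3*t^5)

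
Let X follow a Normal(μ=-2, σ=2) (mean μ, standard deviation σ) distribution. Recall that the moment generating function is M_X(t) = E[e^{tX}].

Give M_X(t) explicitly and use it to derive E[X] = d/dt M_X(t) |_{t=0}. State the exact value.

E[X] = M^(1)(0) = -2

M_X(t) = e^(2*t^2 - 2*t)
M^(1)(t) = 4*t*e^(-2*t)*e^(2*t^2) - 2*e^(-2*t)*e^(2*t^2)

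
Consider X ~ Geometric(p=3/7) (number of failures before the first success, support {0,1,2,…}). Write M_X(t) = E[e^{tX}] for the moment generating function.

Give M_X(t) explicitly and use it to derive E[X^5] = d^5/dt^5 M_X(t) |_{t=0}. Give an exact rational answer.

M_X(t) = 3/(7*(1 - 4*e^(t)/7))
M′(t) = 12*e^(t)/(16*e^(2*t) - 56*e^(t) + 49)
M′′(t) = (-48*e^(2*t) - 84*e^(t))/(64*e^(3*t) - 336*e^(2*t) + 588*e^(t) - 343)
M′′′(t) = (192*e^(3*t) + 1344*e^(2*t) + 588*e^(t))/(256*e^(4*t) - 1792*e^(3*t) + 4704*e^(2*t) - 5488*e^(t) + 2401)
M′′′′(t) = (-768*e^(4*t) - 14784*e^(3*t) - 25872*e^(2*t) - 4116*e^(t))/(1024*e^(5*t) - 8960*e^(4*t) + 31360*e^(3*t) - 54880*e^(2*t) + 48020*e^(t) - 16807)

E[X^5] = M′′′′′(0) = 135628/81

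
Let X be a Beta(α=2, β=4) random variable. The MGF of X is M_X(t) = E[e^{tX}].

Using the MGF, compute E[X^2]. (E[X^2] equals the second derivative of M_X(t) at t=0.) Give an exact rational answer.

E[X^2] = D^2[M](0) = 1/7

M_X(t) = ₁F₁(2; 6; t)
D^2[M](t) = ₁F₁(4; 8; t)/7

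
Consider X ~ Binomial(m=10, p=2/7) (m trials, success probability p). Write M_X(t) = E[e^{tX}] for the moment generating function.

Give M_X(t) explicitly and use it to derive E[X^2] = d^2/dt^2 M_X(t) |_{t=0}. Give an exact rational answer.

E[X^2] = M^(2)(0) = 500/49

M_X(t) = (2*e^(t)/7 + 5/7)^10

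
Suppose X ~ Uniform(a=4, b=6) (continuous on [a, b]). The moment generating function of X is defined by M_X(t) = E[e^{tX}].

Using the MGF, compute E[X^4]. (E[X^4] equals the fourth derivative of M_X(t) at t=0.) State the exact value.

E[X^4] = D^4[M](0) = 3376/5

M_X(t) = (e^(6*t) - e^(4*t))/(2*t)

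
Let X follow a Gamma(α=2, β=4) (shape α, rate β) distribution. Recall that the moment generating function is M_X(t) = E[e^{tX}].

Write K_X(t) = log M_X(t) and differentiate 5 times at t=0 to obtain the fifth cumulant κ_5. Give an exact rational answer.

κ_5 = D^5[K](0) = 3/64

M_X(t) = 16/(4 - t)^2
K_X(t) = log M_X(t) = -2*log(4 - t) + 4*log(2)
D^5[K](t) = -48/(t^5 - 20*t^4 + 160*t^3 - 640*t^2 + 1280*t - 1024)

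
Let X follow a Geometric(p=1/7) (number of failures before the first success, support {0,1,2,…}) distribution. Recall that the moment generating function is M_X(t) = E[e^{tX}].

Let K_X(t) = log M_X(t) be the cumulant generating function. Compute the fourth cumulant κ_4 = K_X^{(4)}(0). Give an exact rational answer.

M_X(t) = 1/(7*(1 - 6*e^(t)/7))
K_X(t) = log M_X(t) = -log(1 - 6*e^(t)/7) - log(7)
D^4[K](t) = (1512*e^(3*t) + 7056*e^(2*t) + 2058*e^(t))/(1296*e^(4*t) - 6048*e^(3*t) + 10584*e^(2*t) - 8232*e^(t) + 2401)

κ_4 = D^4[K](0) = 10626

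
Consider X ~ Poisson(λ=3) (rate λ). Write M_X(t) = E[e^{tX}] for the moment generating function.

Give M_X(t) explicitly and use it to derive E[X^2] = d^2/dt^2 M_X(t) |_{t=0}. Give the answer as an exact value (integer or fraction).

E[X^2] = d^2M/dt^2 |_{t=0} = 12

M_X(t) = e^(3*e^(t) - 3)
dM/dt = 3*e^(-3)*e^(t)*e^(3*e^(t))
d^2M/dt^2 = (9*e^(2*t)*e^(3*e^(t)) + 3*e^(t)*e^(3*e^(t)))*e^(-3)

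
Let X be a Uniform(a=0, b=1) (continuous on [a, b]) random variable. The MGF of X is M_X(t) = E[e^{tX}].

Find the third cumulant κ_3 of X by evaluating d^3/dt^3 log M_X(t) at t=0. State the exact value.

κ_3 = d^3K/dt^3 |_{t=0} = 0

M_X(t) = (e^(t) - 1)/t
K_X(t) = log M_X(t) = -log(t) + log(e^(t) - 1)
dK/dt = (t*e^(t) - e^(t) + 1)/(t*e^(t) - t)
d^2K/dt^2 = (-t^2*e^(t) + e^(2*t) - 2*e^(t) + 1)/(t^2*e^(2*t) - 2*t^2*e^(t) + t^2)
d^3K/dt^3 = (t^3*e^(2*t) + t^3*e^(t) - 2*e^(3*t) + 6*e^(2*t) - 6*e^(t) + 2)/(t^3*e^(3*t) - 3*t^3*e^(2*t) + 3*t^3*e^(t) - t^3)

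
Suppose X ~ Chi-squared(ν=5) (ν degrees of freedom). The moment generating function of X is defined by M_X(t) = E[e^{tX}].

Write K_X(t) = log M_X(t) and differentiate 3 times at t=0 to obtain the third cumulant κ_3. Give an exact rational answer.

M_X(t) = (1 - 2*t)^(-5/2)
K_X(t) = log M_X(t) = -5*log(1 - 2*t)/2
D^3[K](t) = -40/(8*t^3 - 12*t^2 + 6*t - 1)

κ_3 = D^3[K](0) = 40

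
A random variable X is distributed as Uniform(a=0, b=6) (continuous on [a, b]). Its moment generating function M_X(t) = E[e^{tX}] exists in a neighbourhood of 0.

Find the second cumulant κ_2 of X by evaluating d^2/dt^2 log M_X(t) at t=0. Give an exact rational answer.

M_X(t) = (e^(6*t) - 1)/(6*t)
K_X(t) = log M_X(t) = -log(t) + log(e^(6*t) - 1) - log(6)
K′(t) = (6*t*e^(6*t) - e^(6*t) + 1)/(t*e^(6*t) - t)
K′′(t) = (-36*t^2*e^(6*t) + e^(12*t) - 2*e^(6*t) + 1)/(t^2*e^(12*t) - 2*t^2*e^(6*t) + t^2)

κ_2 = K′′(0) = 3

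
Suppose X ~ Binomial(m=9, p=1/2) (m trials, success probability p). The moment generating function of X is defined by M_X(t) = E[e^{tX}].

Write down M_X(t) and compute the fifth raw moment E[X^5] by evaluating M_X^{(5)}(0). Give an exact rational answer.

E[X^5] = D^5[M](0) = 4212

M_X(t) = (e^(t)/2 + 1/2)^9
D^5[M](t) = 59049*e^(9*t)/512 + 576*e^(8*t) + 151263*e^(7*t)/128 + 5103*e^(6*t)/4 + 196875*e^(5*t)/256 + 252*e^(4*t) + 5103*e^(3*t)/128 + 9*e^(2*t)/4 + 9*e^(t)/512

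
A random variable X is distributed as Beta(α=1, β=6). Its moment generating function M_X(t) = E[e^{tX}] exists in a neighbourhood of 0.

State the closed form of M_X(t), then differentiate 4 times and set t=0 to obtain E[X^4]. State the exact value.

E[X^4] = M^(4)(0) = 1/210

M_X(t) = ₁F₁(1; 7; t)
M^(4)(t) = ₁F₁(5; 11; t)/210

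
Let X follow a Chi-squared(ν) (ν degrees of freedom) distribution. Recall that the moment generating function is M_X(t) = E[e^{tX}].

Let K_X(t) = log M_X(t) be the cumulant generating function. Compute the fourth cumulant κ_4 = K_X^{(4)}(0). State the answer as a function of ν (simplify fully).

κ_4 = K^(4)(0) = 48*ν

M_X(t) = (1 - 2*t)^(-ν/2)
K_X(t) = log M_X(t) = -ν*log(1 - 2*t)/2
K^(4)(t) = 48*ν/(16*t^4 - 32*t^3 + 24*t^2 - 8*t + 1)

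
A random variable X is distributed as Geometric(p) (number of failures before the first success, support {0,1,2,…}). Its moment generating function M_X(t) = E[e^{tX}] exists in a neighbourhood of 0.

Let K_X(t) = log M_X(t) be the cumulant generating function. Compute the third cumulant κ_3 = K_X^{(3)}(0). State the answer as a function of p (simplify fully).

M_X(t) = p/(-(1 - p)*e^(t) + 1)
K_X(t) = log M_X(t) = log(p) - log(-(1 - p)*e^(t) + 1)
dK/dt = (-p*e^(t) + e^(t))/(p*e^(t) - e^(t) + 1)
d^2K/dt^2 = (-p*e^(t) + e^(t))/(p^2*e^(2*t) - 2*p*e^(2*t) + 2*p*e^(t) + e^(2*t) - 2*e^(t) + 1)

κ_3 = d^3K/dt^3 |_{t=0} = (p^2 - 3*p + 2)/p^3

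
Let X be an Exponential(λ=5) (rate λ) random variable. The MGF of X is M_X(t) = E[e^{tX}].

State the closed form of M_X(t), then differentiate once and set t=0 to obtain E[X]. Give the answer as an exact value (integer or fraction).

E[X] = M′(0) = 1/5

M_X(t) = 5/(5 - t)
M′(t) = 5/(t^2 - 10*t + 25)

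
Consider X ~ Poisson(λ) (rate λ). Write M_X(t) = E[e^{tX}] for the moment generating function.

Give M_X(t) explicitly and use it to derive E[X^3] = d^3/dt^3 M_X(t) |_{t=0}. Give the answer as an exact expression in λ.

M_X(t) = e^(λ*(e^(t) - 1))
dM/dt = λ*e^(-λ)*e^(t)*e^(λ*e^(t))
d^2M/dt^2 = (λ^2*e^(2*t)*e^(λ*e^(t)) + λ*e^(t)*e^(λ*e^(t)))*e^(-λ)
d^3M/dt^3 = (λ^3*e^(3*t)*e^(λ*e^(t)) + 3*λ^2*e^(2*t)*e^(λ*e^(t)) + λ*e^(t)*e^(λ*e^(t)))*e^(-λ)

E[X^3] = d^3M/dt^3 |_{t=0} = λ*(λ^2 + 3*λ + 1)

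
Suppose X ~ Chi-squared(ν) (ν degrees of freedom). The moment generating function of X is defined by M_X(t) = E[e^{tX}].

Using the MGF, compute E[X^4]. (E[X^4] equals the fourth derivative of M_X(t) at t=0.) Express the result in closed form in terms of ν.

M_X(t) = (1 - 2*t)^(-ν/2)
M^(4)(t) = (ν^4 + 12*ν^3 + 44*ν^2 + 48*ν)/(16*t^4*(1 - 2*t)^(ν/2) - 32*t^3*(1 - 2*t)^(ν/2) + 24*t^2*(1 - 2*t)^(ν/2) - 8*t*(1 - 2*t)^(ν/2) + (1 - 2*t)^(ν/2))

E[X^4] = M^(4)(0) = ν*(ν^3 + 12*ν^2 + 44*ν + 48)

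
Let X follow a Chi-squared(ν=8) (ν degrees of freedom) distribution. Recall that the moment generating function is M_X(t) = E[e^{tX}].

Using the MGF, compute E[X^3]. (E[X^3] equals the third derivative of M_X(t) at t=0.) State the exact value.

E[X^3] = d^3M/dt^3 |_{t=0} = 960

M_X(t) = (1 - 2*t)^(-4)
dM/dt = -8/(32*t^5 - 80*t^4 + 80*t^3 - 40*t^2 + 10*t - 1)
d^2M/dt^2 = 80/(64*t^6 - 192*t^5 + 240*t^4 - 160*t^3 + 60*t^2 - 12*t + 1)
d^3M/dt^3 = -960/(128*t^7 - 448*t^6 + 672*t^5 - 560*t^4 + 280*t^3 - 84*t^2 + 14*t - 1)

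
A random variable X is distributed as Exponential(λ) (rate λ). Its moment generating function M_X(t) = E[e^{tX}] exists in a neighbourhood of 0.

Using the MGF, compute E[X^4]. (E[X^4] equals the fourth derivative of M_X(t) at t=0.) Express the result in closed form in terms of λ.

M_X(t) = λ/(λ - t)
D^4[M](t) = -24*λ/(-λ^5 + 5*λ^4*t - 10*λ^3*t^2 + 10*λ^2*t^3 - 5*λ*t^4 + t^5)

E[X^4] = D^4[M](0) = 24/λ^4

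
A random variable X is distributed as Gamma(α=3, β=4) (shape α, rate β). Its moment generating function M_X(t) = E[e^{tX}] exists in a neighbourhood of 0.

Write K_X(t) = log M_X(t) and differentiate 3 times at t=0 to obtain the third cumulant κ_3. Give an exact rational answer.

κ_3 = d^3K/dt^3 |_{t=0} = 3/32

M_X(t) = 64/(4 - t)^3
K_X(t) = log M_X(t) = -3*log(4 - t) + 6*log(2)
dK/dt = -3/(t - 4)
d^2K/dt^2 = 3/(t^2 - 8*t + 16)
d^3K/dt^3 = -6/(t^3 - 12*t^2 + 48*t - 64)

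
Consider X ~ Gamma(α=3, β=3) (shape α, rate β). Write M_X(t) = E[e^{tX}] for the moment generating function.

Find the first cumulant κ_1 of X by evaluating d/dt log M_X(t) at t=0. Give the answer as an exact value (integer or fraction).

κ_1 = dK/dt |_{t=0} = 1

M_X(t) = 27/(3 - t)^3
K_X(t) = log M_X(t) = -3*log(3 - t) + 3*log(3)
dK/dt = -3/(t - 3)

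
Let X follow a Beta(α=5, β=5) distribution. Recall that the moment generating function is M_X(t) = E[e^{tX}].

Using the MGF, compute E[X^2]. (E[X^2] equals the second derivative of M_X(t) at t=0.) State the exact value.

E[X^2] = M′′(0) = 3/11

M_X(t) = ₁F₁(5; 10; t)
M′(t) = ₁F₁(6; 11; t)/2
M′′(t) = 3*₁F₁(7; 12; t)/11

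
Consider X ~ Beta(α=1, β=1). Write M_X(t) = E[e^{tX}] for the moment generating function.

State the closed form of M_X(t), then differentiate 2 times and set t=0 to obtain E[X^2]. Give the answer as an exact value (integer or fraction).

M_X(t) = ₁F₁(1; 2; t)
M^(2)(t) = ₁F₁(3; 4; t)/3

E[X^2] = M^(2)(0) = 1/3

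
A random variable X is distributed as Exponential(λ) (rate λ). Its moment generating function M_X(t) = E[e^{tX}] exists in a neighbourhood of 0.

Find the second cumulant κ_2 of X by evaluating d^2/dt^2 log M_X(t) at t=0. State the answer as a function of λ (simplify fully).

κ_2 = K′′(0) = λ^(-2)

M_X(t) = λ/(λ - t)
K_X(t) = log M_X(t) = log(λ) - log(λ - t)
K′(t) = -1/(-λ + t)
K′′(t) = 1/(λ^2 - 2*λ*t + t^2)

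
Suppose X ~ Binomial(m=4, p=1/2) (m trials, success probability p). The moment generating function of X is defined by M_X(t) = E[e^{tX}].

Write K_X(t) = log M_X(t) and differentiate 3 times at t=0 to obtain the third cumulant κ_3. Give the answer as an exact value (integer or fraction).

κ_3 = d^3K/dt^3 |_{t=0} = 0

M_X(t) = (e^(t)/2 + 1/2)^4
K_X(t) = log M_X(t) = 4*log(e^(t)/2 + 1/2)
dK/dt = 4*e^(t)/(e^(t) + 1)
d^2K/dt^2 = 4*e^(t)/(e^(2*t) + 2*e^(t) + 1)
d^3K/dt^3 = (-4*e^(2*t) + 4*e^(t))/(e^(3*t) + 3*e^(2*t) + 3*e^(t) + 1)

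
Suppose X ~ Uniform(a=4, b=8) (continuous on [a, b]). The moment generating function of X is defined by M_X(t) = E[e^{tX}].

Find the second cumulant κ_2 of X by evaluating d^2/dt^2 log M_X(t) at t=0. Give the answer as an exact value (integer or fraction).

M_X(t) = (e^(8*t) - e^(4*t))/(4*t)
K_X(t) = log M_X(t) = -log(t) + log(e^(8*t) - e^(4*t)) - 2*log(2)
K^(2)(t) = (-16*t^2*e^(4*t) + e^(8*t) - 2*e^(4*t) + 1)/(t^2*e^(8*t) - 2*t^2*e^(4*t) + t^2)

κ_2 = K^(2)(0) = 4/3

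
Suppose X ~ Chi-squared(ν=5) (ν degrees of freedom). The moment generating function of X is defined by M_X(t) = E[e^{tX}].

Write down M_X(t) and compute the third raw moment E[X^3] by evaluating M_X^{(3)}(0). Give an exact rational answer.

E[X^3] = M^(3)(0) = 315

M_X(t) = (1 - 2*t)^(-5/2)
M^(3)(t) = -315/(32*t^5*√(1 - 2*t) - 80*t^4*√(1 - 2*t) + 80*t^3*√(1 - 2*t) - 40*t^2*√(1 - 2*t) + 10*t*√(1 - 2*t) - √(1 - 2*t))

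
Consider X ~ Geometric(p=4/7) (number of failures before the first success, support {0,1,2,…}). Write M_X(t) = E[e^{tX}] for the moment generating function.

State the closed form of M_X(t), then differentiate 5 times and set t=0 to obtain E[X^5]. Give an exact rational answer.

E[X^5] = M′′′′′(0) = 23721/128

M_X(t) = 4/(7*(1 - 3*e^(t)/7))
M′(t) = 12*e^(t)/(9*e^(2*t) - 42*e^(t) + 49)
M′′(t) = (-36*e^(2*t) - 84*e^(t))/(27*e^(3*t) - 189*e^(2*t) + 441*e^(t) - 343)
M′′′(t) = (108*e^(3*t) + 1008*e^(2*t) + 588*e^(t))/(81*e^(4*t) - 756*e^(3*t) + 2646*e^(2*t) - 4116*e^(t) + 2401)
M′′′′(t) = (-324*e^(4*t) - 8316*e^(3*t) - 19404*e^(2*t) - 4116*e^(t))/(243*e^(5*t) - 2835*e^(4*t) + 13230*e^(3*t) - 30870*e^(2*t) + 36015*e^(t) - 16807)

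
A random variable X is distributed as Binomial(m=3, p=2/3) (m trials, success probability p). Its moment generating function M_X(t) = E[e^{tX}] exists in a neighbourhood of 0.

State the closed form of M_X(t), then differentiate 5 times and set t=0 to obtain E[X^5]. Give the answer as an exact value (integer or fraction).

E[X^5] = M′′′′′(0) = 778/9

M_X(t) = (2*e^(t)/3 + 1/3)^3
M′(t) = 8*e^(3*t)/9 + 8*e^(2*t)/9 + 2*e^(t)/9
M′′(t) = 8*e^(3*t)/3 + 16*e^(2*t)/9 + 2*e^(t)/9
M′′′(t) = 8*e^(3*t) + 32*e^(2*t)/9 + 2*e^(t)/9
M′′′′(t) = 24*e^(3*t) + 64*e^(2*t)/9 + 2*e^(t)/9
M′′′′′(t) = 72*e^(3*t) + 128*e^(2*t)/9 + 2*e^(t)/9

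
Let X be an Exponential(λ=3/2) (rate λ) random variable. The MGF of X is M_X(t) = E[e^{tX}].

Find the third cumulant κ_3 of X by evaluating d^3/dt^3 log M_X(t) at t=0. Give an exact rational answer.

κ_3 = K^(3)(0) = 16/27

M_X(t) = 3/(2*(3/2 - t))
K_X(t) = log M_X(t) = -log(3/2 - t) - log(2) + log(3)
K^(3)(t) = -16/(8*t^3 - 36*t^2 + 54*t - 27)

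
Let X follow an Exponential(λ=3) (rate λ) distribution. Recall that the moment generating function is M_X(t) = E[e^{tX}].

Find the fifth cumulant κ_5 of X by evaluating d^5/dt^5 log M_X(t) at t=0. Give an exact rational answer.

κ_5 = K^(5)(0) = 8/81

M_X(t) = 3/(3 - t)
K_X(t) = log M_X(t) = -log(3 - t) + log(3)
K^(5)(t) = -24/(t^5 - 15*t^4 + 90*t^3 - 270*t^2 + 405*t - 243)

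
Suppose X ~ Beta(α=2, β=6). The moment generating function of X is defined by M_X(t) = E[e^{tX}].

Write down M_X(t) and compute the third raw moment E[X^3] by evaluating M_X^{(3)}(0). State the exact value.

E[X^3] = M′′′(0) = 1/30

M_X(t) = ₁F₁(2; 8; t)
M′(t) = ₁F₁(3; 9; t)/4
M′′(t) = ₁F₁(4; 10; t)/12
M′′′(t) = ₁F₁(5; 11; t)/30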